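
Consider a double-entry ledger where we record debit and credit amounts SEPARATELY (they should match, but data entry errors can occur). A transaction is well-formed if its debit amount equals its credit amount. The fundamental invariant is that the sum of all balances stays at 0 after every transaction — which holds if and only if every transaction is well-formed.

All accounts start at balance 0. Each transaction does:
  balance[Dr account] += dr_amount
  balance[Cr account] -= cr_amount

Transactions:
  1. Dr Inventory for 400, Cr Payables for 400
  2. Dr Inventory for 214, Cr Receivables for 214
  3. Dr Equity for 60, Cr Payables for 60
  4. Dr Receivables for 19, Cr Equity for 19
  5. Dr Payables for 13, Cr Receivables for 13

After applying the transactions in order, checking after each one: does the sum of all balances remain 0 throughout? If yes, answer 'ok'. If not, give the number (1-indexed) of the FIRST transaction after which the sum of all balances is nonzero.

Answer: ok

Derivation:
After txn 1: dr=400 cr=400 sum_balances=0
After txn 2: dr=214 cr=214 sum_balances=0
After txn 3: dr=60 cr=60 sum_balances=0
After txn 4: dr=19 cr=19 sum_balances=0
After txn 5: dr=13 cr=13 sum_balances=0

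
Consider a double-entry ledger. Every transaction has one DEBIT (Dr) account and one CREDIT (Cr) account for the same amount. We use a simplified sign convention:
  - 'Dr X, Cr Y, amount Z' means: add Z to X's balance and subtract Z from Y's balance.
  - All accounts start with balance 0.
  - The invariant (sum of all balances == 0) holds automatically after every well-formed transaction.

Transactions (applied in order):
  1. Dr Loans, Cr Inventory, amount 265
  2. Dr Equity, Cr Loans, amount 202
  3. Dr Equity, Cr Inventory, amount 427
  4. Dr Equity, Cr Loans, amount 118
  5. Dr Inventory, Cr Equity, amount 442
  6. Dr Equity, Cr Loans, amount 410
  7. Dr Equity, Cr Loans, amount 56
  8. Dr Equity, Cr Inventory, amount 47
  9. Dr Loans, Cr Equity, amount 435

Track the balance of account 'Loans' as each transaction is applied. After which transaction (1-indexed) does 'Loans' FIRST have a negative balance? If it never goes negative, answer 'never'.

After txn 1: Loans=265
After txn 2: Loans=63
After txn 3: Loans=63
After txn 4: Loans=-55

Answer: 4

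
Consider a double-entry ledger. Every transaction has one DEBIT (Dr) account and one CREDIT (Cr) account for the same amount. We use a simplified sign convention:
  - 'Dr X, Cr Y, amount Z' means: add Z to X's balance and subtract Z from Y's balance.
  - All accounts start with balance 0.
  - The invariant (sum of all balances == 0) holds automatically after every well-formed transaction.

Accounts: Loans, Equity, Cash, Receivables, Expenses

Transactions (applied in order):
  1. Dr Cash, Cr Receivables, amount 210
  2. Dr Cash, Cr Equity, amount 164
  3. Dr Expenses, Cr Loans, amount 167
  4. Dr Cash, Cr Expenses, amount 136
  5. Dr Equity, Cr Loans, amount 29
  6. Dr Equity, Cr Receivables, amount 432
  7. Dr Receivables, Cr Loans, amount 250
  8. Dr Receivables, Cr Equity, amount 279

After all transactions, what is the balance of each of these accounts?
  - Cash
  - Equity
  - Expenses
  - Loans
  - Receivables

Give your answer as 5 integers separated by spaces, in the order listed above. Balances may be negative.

Answer: 510 18 31 -446 -113

Derivation:
After txn 1 (Dr Cash, Cr Receivables, amount 210): Cash=210 Receivables=-210
After txn 2 (Dr Cash, Cr Equity, amount 164): Cash=374 Equity=-164 Receivables=-210
After txn 3 (Dr Expenses, Cr Loans, amount 167): Cash=374 Equity=-164 Expenses=167 Loans=-167 Receivables=-210
After txn 4 (Dr Cash, Cr Expenses, amount 136): Cash=510 Equity=-164 Expenses=31 Loans=-167 Receivables=-210
After txn 5 (Dr Equity, Cr Loans, amount 29): Cash=510 Equity=-135 Expenses=31 Loans=-196 Receivables=-210
After txn 6 (Dr Equity, Cr Receivables, amount 432): Cash=510 Equity=297 Expenses=31 Loans=-196 Receivables=-642
After txn 7 (Dr Receivables, Cr Loans, amount 250): Cash=510 Equity=297 Expenses=31 Loans=-446 Receivables=-392
After txn 8 (Dr Receivables, Cr Equity, amount 279): Cash=510 Equity=18 Expenses=31 Loans=-446 Receivables=-113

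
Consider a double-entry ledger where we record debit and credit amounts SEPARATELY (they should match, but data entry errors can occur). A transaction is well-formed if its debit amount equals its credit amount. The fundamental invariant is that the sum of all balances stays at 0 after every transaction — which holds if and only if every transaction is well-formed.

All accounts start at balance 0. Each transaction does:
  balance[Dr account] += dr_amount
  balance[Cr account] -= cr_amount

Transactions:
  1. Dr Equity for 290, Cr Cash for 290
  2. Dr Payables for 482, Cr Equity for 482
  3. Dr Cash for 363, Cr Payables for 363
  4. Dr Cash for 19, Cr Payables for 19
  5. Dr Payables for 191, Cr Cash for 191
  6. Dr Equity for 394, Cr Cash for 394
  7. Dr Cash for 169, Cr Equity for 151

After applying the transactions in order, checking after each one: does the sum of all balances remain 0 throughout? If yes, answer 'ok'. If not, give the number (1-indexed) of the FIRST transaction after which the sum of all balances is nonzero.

After txn 1: dr=290 cr=290 sum_balances=0
After txn 2: dr=482 cr=482 sum_balances=0
After txn 3: dr=363 cr=363 sum_balances=0
After txn 4: dr=19 cr=19 sum_balances=0
After txn 5: dr=191 cr=191 sum_balances=0
After txn 6: dr=394 cr=394 sum_balances=0
After txn 7: dr=169 cr=151 sum_balances=18

Answer: 7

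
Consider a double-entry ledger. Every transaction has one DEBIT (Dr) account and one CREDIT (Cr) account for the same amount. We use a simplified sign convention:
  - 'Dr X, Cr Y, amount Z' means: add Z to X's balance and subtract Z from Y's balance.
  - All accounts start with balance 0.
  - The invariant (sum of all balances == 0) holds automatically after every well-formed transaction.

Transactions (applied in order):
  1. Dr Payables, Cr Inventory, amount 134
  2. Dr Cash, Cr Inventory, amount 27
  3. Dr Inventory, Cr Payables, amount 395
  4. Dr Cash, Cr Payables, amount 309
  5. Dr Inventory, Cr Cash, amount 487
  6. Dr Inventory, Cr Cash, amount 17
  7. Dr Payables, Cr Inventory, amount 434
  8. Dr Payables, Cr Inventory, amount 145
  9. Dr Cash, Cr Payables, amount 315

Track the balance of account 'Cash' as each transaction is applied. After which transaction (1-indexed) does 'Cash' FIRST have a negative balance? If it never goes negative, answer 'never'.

After txn 1: Cash=0
After txn 2: Cash=27
After txn 3: Cash=27
After txn 4: Cash=336
After txn 5: Cash=-151

Answer: 5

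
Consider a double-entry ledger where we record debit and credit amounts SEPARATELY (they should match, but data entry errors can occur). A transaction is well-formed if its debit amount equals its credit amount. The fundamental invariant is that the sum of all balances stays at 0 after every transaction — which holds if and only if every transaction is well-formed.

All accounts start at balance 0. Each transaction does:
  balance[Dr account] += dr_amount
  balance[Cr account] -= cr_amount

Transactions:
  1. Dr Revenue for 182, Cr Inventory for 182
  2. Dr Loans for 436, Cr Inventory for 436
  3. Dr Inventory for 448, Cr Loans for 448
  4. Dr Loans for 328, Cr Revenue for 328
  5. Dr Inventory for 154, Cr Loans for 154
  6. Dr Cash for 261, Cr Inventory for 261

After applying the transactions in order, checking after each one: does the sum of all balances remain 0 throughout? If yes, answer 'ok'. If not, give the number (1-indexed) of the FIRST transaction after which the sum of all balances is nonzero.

After txn 1: dr=182 cr=182 sum_balances=0
After txn 2: dr=436 cr=436 sum_balances=0
After txn 3: dr=448 cr=448 sum_balances=0
After txn 4: dr=328 cr=328 sum_balances=0
After txn 5: dr=154 cr=154 sum_balances=0
After txn 6: dr=261 cr=261 sum_balances=0

Answer: ok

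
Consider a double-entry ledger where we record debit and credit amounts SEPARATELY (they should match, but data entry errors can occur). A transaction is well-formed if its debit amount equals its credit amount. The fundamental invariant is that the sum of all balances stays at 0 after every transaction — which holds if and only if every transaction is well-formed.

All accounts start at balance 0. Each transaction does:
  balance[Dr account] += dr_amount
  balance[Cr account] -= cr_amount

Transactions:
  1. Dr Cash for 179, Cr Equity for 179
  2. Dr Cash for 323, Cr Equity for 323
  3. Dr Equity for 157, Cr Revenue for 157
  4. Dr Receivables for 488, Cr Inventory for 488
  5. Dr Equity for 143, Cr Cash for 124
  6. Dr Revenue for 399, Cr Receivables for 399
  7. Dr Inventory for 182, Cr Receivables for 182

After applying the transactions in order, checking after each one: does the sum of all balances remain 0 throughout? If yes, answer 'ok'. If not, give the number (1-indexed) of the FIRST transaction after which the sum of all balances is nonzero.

After txn 1: dr=179 cr=179 sum_balances=0
After txn 2: dr=323 cr=323 sum_balances=0
After txn 3: dr=157 cr=157 sum_balances=0
After txn 4: dr=488 cr=488 sum_balances=0
After txn 5: dr=143 cr=124 sum_balances=19
After txn 6: dr=399 cr=399 sum_balances=19
After txn 7: dr=182 cr=182 sum_balances=19

Answer: 5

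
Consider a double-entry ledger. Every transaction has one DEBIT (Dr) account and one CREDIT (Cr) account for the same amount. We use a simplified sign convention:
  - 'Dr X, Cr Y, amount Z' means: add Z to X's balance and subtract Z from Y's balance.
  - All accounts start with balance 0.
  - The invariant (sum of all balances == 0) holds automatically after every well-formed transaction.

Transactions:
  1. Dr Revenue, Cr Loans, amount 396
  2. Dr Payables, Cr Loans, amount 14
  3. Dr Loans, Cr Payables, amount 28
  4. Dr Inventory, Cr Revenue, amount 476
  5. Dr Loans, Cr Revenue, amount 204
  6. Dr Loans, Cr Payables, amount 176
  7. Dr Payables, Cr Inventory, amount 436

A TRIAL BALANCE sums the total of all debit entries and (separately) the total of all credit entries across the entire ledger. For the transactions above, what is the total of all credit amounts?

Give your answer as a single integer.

Txn 1: credit+=396
Txn 2: credit+=14
Txn 3: credit+=28
Txn 4: credit+=476
Txn 5: credit+=204
Txn 6: credit+=176
Txn 7: credit+=436
Total credits = 1730

Answer: 1730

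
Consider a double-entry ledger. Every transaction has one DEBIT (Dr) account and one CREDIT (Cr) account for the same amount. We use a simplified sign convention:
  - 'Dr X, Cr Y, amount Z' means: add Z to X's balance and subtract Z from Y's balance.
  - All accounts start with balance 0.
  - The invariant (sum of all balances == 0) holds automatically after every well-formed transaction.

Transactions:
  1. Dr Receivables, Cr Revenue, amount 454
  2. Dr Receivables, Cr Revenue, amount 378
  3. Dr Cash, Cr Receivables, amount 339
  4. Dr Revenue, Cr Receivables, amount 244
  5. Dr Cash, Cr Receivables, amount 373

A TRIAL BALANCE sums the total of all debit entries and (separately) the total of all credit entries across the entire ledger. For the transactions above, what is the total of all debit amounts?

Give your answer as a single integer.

Txn 1: debit+=454
Txn 2: debit+=378
Txn 3: debit+=339
Txn 4: debit+=244
Txn 5: debit+=373
Total debits = 1788

Answer: 1788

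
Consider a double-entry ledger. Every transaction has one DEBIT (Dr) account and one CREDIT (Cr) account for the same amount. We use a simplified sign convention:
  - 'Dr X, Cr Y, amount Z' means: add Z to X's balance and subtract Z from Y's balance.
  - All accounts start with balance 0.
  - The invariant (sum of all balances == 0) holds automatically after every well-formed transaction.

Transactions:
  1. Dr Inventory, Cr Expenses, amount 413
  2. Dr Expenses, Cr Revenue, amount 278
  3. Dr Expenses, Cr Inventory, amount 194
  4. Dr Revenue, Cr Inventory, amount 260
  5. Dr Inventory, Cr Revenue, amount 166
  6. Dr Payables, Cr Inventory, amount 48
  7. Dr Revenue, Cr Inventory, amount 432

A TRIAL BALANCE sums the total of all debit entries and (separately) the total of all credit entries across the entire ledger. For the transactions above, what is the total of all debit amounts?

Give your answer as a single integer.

Answer: 1791

Derivation:
Txn 1: debit+=413
Txn 2: debit+=278
Txn 3: debit+=194
Txn 4: debit+=260
Txn 5: debit+=166
Txn 6: debit+=48
Txn 7: debit+=432
Total debits = 1791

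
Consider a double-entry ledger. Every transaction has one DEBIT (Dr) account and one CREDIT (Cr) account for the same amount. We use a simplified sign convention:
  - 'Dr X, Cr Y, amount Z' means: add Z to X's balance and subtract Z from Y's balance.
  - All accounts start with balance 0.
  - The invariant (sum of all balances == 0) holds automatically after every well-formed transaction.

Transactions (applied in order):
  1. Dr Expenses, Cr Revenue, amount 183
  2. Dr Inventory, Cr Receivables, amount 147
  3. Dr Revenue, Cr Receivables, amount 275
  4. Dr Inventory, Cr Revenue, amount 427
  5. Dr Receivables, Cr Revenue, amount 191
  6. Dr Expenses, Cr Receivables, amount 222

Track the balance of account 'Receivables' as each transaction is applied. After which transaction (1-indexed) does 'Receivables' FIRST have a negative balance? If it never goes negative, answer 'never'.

Answer: 2

Derivation:
After txn 1: Receivables=0
After txn 2: Receivables=-147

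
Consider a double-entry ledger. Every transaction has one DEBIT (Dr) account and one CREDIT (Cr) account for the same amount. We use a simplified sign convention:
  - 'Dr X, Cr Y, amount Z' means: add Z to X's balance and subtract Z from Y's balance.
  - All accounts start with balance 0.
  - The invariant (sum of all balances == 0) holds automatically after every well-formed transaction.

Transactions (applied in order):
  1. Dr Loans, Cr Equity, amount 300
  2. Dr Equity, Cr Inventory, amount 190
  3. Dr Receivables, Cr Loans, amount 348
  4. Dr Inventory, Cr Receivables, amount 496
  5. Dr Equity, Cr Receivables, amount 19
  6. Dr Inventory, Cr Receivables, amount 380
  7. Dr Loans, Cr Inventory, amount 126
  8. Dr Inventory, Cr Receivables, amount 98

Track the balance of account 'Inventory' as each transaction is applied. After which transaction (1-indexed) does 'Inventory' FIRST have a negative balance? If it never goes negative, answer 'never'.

Answer: 2

Derivation:
After txn 1: Inventory=0
After txn 2: Inventory=-190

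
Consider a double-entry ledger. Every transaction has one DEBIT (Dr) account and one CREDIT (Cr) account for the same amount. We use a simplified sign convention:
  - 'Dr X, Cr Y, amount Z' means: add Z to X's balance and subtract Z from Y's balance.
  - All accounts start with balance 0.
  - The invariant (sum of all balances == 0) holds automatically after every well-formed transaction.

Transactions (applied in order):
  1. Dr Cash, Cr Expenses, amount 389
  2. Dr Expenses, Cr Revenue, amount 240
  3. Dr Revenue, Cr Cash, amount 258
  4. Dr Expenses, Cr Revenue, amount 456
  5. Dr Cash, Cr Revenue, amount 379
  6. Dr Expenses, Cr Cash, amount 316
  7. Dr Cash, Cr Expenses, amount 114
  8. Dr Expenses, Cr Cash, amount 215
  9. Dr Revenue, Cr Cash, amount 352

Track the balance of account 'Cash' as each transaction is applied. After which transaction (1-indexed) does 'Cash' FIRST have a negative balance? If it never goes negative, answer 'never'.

After txn 1: Cash=389
After txn 2: Cash=389
After txn 3: Cash=131
After txn 4: Cash=131
After txn 5: Cash=510
After txn 6: Cash=194
After txn 7: Cash=308
After txn 8: Cash=93
After txn 9: Cash=-259

Answer: 9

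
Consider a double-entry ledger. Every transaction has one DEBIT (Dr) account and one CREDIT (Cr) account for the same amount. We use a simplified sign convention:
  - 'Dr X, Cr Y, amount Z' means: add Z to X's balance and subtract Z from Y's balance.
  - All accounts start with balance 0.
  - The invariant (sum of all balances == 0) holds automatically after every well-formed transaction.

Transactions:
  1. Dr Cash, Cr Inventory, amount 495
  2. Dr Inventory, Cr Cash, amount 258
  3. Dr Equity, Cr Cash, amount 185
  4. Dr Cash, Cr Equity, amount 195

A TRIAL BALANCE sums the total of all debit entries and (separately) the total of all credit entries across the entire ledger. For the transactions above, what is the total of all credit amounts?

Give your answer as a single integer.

Answer: 1133

Derivation:
Txn 1: credit+=495
Txn 2: credit+=258
Txn 3: credit+=185
Txn 4: credit+=195
Total credits = 1133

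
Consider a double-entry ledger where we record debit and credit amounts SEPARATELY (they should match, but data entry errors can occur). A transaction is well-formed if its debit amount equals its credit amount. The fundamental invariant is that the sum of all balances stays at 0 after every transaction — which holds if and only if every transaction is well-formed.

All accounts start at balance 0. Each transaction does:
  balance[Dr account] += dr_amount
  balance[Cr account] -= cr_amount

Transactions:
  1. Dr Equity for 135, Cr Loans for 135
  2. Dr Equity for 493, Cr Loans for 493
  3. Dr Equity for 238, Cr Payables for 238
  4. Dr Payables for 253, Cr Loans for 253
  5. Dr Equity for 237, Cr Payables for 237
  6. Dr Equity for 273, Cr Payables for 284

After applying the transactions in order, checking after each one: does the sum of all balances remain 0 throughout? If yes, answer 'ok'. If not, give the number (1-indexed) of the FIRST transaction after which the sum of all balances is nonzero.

After txn 1: dr=135 cr=135 sum_balances=0
After txn 2: dr=493 cr=493 sum_balances=0
After txn 3: dr=238 cr=238 sum_balances=0
After txn 4: dr=253 cr=253 sum_balances=0
After txn 5: dr=237 cr=237 sum_balances=0
After txn 6: dr=273 cr=284 sum_balances=-11

Answer: 6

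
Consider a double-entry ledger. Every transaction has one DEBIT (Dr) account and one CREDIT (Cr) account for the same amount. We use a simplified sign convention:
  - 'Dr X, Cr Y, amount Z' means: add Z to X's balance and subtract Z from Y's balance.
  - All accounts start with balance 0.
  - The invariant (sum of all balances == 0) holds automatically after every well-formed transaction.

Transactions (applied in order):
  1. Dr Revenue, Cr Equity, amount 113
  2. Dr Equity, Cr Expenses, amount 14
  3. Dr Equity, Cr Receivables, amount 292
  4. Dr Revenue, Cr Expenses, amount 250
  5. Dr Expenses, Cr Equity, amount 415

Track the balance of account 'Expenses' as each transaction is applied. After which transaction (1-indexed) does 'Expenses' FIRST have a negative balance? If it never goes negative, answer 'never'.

Answer: 2

Derivation:
After txn 1: Expenses=0
After txn 2: Expenses=-14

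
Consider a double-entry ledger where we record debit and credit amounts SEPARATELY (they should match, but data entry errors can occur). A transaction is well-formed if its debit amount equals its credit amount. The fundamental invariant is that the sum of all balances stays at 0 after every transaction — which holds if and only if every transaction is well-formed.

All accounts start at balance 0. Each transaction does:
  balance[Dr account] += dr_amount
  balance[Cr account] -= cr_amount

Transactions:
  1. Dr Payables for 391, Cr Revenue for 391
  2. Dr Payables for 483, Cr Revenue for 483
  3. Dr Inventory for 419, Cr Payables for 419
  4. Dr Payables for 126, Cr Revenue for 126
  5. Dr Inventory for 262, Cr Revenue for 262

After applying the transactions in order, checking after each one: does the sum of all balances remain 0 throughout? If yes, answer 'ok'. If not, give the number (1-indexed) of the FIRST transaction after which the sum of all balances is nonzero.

After txn 1: dr=391 cr=391 sum_balances=0
After txn 2: dr=483 cr=483 sum_balances=0
After txn 3: dr=419 cr=419 sum_balances=0
After txn 4: dr=126 cr=126 sum_balances=0
After txn 5: dr=262 cr=262 sum_balances=0

Answer: ok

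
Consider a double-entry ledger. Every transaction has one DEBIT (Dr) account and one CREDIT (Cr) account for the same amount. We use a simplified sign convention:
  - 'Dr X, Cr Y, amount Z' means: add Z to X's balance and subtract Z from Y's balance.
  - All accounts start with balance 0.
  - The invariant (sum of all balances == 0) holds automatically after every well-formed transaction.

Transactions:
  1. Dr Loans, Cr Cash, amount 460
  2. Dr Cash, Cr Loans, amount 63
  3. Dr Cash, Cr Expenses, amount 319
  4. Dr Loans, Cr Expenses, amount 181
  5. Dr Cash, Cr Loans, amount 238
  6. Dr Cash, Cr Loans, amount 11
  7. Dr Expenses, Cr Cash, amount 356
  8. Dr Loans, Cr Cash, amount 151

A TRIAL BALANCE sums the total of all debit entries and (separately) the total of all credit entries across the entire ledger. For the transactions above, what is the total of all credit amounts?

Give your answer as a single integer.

Txn 1: credit+=460
Txn 2: credit+=63
Txn 3: credit+=319
Txn 4: credit+=181
Txn 5: credit+=238
Txn 6: credit+=11
Txn 7: credit+=356
Txn 8: credit+=151
Total credits = 1779

Answer: 1779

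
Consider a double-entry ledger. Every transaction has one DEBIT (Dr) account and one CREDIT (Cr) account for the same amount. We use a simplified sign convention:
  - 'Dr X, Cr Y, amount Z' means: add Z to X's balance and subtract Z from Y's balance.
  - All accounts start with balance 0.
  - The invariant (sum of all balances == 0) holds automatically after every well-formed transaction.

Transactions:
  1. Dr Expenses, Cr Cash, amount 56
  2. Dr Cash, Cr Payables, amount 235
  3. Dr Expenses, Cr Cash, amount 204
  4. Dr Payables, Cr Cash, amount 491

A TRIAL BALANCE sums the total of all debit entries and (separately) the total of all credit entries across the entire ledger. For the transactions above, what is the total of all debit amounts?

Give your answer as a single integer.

Txn 1: debit+=56
Txn 2: debit+=235
Txn 3: debit+=204
Txn 4: debit+=491
Total debits = 986

Answer: 986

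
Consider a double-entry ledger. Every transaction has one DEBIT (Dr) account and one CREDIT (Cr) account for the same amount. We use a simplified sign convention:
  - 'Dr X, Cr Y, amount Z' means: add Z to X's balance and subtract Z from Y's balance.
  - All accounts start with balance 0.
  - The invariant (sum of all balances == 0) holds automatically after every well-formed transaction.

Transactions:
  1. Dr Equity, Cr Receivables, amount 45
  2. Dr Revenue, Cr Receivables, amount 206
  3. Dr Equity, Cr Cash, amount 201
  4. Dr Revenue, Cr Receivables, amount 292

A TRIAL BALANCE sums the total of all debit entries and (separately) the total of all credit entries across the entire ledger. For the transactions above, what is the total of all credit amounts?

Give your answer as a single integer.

Txn 1: credit+=45
Txn 2: credit+=206
Txn 3: credit+=201
Txn 4: credit+=292
Total credits = 744

Answer: 744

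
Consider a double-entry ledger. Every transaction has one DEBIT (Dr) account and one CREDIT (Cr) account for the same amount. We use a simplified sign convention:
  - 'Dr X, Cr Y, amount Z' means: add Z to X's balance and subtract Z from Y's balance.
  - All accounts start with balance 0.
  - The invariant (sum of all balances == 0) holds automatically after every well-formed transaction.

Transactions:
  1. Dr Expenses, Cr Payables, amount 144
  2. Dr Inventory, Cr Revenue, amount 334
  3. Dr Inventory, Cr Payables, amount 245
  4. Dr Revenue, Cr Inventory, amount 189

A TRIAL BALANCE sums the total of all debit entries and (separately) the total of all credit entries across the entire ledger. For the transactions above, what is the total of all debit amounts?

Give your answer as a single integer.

Answer: 912

Derivation:
Txn 1: debit+=144
Txn 2: debit+=334
Txn 3: debit+=245
Txn 4: debit+=189
Total debits = 912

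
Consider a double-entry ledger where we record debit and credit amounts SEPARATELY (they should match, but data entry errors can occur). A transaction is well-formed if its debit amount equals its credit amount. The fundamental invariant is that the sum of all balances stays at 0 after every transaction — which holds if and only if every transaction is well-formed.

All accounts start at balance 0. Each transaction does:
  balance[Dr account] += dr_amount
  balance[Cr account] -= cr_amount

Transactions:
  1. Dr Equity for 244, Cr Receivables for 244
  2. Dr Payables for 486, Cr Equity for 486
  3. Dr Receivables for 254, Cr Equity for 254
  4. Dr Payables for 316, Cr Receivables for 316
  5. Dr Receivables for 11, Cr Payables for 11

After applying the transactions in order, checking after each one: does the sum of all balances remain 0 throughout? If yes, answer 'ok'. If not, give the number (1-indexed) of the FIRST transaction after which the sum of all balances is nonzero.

After txn 1: dr=244 cr=244 sum_balances=0
After txn 2: dr=486 cr=486 sum_balances=0
After txn 3: dr=254 cr=254 sum_balances=0
After txn 4: dr=316 cr=316 sum_balances=0
After txn 5: dr=11 cr=11 sum_balances=0

Answer: ok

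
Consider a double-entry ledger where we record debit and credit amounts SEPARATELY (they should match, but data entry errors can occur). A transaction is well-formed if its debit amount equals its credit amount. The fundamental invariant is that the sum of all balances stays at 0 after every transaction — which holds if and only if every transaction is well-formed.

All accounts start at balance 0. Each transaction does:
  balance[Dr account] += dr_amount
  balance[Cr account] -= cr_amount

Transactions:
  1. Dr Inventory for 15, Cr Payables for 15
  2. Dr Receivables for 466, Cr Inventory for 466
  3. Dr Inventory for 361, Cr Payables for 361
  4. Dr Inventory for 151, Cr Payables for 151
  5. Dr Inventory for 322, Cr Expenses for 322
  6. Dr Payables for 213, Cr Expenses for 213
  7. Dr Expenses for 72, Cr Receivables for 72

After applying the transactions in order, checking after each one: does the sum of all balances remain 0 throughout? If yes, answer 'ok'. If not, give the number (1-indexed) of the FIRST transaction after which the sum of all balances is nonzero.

Answer: ok

Derivation:
After txn 1: dr=15 cr=15 sum_balances=0
After txn 2: dr=466 cr=466 sum_balances=0
After txn 3: dr=361 cr=361 sum_balances=0
After txn 4: dr=151 cr=151 sum_balances=0
After txn 5: dr=322 cr=322 sum_balances=0
After txn 6: dr=213 cr=213 sum_balances=0
After txn 7: dr=72 cr=72 sum_balances=0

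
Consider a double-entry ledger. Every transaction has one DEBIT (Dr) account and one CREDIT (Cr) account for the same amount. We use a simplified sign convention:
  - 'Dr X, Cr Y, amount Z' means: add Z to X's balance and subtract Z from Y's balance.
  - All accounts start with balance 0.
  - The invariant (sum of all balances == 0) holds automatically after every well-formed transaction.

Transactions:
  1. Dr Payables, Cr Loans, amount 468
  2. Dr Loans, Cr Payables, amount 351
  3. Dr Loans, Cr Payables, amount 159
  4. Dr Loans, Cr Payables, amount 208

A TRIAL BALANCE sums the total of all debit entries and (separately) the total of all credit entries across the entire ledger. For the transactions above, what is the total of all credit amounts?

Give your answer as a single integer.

Txn 1: credit+=468
Txn 2: credit+=351
Txn 3: credit+=159
Txn 4: credit+=208
Total credits = 1186

Answer: 1186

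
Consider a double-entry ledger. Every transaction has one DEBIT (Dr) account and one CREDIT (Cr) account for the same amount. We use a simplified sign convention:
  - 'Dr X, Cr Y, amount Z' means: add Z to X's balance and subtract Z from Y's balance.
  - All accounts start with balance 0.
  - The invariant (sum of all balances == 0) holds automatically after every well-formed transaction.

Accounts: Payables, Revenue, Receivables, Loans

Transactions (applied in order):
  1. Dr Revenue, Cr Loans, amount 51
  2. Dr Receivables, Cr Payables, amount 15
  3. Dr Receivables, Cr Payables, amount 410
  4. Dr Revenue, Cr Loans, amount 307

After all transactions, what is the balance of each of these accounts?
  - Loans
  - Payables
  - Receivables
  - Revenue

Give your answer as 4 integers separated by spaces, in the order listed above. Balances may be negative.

After txn 1 (Dr Revenue, Cr Loans, amount 51): Loans=-51 Revenue=51
After txn 2 (Dr Receivables, Cr Payables, amount 15): Loans=-51 Payables=-15 Receivables=15 Revenue=51
After txn 3 (Dr Receivables, Cr Payables, amount 410): Loans=-51 Payables=-425 Receivables=425 Revenue=51
After txn 4 (Dr Revenue, Cr Loans, amount 307): Loans=-358 Payables=-425 Receivables=425 Revenue=358

Answer: -358 -425 425 358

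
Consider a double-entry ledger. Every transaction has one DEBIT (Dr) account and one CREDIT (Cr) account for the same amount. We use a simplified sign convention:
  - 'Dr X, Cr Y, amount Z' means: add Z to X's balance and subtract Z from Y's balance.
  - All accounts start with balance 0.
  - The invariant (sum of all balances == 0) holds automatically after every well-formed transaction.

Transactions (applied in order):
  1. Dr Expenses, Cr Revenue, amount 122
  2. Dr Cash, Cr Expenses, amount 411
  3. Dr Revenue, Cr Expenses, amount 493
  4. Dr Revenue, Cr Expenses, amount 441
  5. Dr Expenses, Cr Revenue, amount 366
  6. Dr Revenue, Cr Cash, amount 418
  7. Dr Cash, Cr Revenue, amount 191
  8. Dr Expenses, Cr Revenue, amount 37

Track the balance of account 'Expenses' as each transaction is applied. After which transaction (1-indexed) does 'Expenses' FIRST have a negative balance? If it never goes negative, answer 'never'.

Answer: 2

Derivation:
After txn 1: Expenses=122
After txn 2: Expenses=-289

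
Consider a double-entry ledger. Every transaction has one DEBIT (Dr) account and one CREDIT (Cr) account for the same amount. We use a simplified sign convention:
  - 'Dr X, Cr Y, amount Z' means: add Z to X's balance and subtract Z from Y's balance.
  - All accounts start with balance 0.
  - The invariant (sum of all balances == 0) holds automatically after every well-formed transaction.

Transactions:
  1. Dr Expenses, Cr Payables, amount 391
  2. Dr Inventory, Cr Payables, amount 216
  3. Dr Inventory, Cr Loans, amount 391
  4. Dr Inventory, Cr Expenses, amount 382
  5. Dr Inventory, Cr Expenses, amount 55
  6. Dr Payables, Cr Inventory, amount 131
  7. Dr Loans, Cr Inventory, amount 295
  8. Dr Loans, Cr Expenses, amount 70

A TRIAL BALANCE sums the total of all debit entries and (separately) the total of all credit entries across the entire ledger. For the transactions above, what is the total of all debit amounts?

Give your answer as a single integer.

Answer: 1931

Derivation:
Txn 1: debit+=391
Txn 2: debit+=216
Txn 3: debit+=391
Txn 4: debit+=382
Txn 5: debit+=55
Txn 6: debit+=131
Txn 7: debit+=295
Txn 8: debit+=70
Total debits = 1931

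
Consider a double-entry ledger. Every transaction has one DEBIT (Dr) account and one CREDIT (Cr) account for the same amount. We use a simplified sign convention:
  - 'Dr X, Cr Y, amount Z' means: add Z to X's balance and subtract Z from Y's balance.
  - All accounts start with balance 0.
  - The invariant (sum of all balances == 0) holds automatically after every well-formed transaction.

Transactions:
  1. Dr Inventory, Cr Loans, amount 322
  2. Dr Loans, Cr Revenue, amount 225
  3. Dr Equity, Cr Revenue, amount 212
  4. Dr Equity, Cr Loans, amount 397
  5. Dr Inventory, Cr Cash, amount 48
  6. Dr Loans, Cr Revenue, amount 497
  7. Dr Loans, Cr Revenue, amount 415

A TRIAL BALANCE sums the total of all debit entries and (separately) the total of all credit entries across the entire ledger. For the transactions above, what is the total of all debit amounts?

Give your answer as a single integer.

Answer: 2116

Derivation:
Txn 1: debit+=322
Txn 2: debit+=225
Txn 3: debit+=212
Txn 4: debit+=397
Txn 5: debit+=48
Txn 6: debit+=497
Txn 7: debit+=415
Total debits = 2116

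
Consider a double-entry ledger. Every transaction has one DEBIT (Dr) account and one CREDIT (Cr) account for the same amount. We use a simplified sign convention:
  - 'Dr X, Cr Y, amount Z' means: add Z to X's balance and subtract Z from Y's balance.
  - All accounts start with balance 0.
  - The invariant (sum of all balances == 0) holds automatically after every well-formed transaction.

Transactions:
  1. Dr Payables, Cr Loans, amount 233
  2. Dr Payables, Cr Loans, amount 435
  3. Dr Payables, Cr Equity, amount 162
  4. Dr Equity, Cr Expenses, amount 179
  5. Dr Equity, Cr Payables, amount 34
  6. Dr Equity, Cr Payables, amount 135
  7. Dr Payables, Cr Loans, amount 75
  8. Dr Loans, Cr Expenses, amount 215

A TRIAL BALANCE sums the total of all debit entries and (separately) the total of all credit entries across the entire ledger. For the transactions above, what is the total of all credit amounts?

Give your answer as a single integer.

Txn 1: credit+=233
Txn 2: credit+=435
Txn 3: credit+=162
Txn 4: credit+=179
Txn 5: credit+=34
Txn 6: credit+=135
Txn 7: credit+=75
Txn 8: credit+=215
Total credits = 1468

Answer: 1468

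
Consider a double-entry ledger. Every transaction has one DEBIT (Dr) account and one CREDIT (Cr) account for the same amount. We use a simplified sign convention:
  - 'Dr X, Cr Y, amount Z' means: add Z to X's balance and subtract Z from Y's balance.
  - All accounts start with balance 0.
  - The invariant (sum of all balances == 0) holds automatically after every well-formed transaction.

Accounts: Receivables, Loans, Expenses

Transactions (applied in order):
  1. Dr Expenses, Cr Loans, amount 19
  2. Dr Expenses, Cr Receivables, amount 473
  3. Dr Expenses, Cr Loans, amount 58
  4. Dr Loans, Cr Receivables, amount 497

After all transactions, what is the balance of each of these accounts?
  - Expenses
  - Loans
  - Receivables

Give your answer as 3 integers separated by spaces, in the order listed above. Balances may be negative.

Answer: 550 420 -970

Derivation:
After txn 1 (Dr Expenses, Cr Loans, amount 19): Expenses=19 Loans=-19
After txn 2 (Dr Expenses, Cr Receivables, amount 473): Expenses=492 Loans=-19 Receivables=-473
After txn 3 (Dr Expenses, Cr Loans, amount 58): Expenses=550 Loans=-77 Receivables=-473
After txn 4 (Dr Loans, Cr Receivables, amount 497): Expenses=550 Loans=420 Receivables=-970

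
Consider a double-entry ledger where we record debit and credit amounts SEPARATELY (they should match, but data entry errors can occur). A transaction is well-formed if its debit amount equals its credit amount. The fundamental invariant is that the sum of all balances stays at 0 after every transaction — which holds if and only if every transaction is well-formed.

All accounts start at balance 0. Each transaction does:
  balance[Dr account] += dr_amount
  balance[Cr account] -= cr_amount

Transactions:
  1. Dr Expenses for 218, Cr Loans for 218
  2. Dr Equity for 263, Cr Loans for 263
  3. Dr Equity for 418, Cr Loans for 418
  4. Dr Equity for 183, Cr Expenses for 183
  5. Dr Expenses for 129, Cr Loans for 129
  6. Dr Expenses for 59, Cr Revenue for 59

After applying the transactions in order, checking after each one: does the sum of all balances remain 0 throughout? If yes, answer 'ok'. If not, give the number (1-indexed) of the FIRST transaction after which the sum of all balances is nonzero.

Answer: ok

Derivation:
After txn 1: dr=218 cr=218 sum_balances=0
After txn 2: dr=263 cr=263 sum_balances=0
After txn 3: dr=418 cr=418 sum_balances=0
After txn 4: dr=183 cr=183 sum_balances=0
After txn 5: dr=129 cr=129 sum_balances=0
After txn 6: dr=59 cr=59 sum_balances=0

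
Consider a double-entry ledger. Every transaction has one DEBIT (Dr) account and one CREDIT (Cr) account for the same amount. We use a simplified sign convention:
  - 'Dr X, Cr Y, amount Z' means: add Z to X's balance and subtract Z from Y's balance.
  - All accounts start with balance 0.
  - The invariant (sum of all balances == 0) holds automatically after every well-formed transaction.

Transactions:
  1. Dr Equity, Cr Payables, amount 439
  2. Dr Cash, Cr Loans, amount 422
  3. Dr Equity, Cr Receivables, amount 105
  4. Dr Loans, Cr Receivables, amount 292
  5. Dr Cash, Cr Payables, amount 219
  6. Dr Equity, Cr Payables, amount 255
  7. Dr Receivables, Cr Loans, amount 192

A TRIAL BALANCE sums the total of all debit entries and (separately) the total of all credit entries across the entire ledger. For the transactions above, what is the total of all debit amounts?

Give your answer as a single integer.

Answer: 1924

Derivation:
Txn 1: debit+=439
Txn 2: debit+=422
Txn 3: debit+=105
Txn 4: debit+=292
Txn 5: debit+=219
Txn 6: debit+=255
Txn 7: debit+=192
Total debits = 1924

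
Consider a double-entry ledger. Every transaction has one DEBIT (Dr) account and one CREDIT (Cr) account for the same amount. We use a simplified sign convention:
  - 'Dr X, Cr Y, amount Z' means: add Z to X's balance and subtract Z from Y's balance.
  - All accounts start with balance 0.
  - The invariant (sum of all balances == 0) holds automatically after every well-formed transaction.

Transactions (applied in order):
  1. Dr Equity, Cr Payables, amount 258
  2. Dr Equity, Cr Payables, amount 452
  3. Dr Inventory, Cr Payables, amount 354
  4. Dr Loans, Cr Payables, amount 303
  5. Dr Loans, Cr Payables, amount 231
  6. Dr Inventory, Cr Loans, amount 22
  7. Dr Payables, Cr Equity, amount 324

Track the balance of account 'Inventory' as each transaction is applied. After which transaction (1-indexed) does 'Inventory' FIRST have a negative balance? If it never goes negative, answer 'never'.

Answer: never

Derivation:
After txn 1: Inventory=0
After txn 2: Inventory=0
After txn 3: Inventory=354
After txn 4: Inventory=354
After txn 5: Inventory=354
After txn 6: Inventory=376
After txn 7: Inventory=376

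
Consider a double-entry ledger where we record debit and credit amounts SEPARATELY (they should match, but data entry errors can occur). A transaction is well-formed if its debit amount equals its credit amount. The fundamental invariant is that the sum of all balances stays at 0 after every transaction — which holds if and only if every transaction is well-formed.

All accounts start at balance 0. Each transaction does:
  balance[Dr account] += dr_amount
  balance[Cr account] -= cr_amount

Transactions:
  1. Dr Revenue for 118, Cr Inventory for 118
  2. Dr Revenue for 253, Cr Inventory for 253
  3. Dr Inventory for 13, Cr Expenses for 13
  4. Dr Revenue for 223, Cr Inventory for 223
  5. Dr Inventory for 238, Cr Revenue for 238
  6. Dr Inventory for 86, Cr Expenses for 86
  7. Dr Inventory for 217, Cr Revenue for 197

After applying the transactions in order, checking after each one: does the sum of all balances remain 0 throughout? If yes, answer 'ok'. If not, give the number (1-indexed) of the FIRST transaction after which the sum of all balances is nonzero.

After txn 1: dr=118 cr=118 sum_balances=0
After txn 2: dr=253 cr=253 sum_balances=0
After txn 3: dr=13 cr=13 sum_balances=0
After txn 4: dr=223 cr=223 sum_balances=0
After txn 5: dr=238 cr=238 sum_balances=0
After txn 6: dr=86 cr=86 sum_balances=0
After txn 7: dr=217 cr=197 sum_balances=20

Answer: 7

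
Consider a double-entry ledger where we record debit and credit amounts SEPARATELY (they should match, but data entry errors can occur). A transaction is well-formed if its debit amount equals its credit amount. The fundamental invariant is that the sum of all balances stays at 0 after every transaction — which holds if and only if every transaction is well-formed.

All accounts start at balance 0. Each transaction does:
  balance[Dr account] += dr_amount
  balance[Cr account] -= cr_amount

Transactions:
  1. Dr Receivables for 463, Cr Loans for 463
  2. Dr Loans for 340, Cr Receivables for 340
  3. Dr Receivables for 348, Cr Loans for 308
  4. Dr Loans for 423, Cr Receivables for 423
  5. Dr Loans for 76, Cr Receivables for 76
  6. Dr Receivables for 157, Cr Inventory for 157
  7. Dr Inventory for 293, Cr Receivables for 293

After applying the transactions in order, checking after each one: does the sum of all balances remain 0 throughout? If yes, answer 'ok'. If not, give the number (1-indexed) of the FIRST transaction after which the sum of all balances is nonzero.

Answer: 3

Derivation:
After txn 1: dr=463 cr=463 sum_balances=0
After txn 2: dr=340 cr=340 sum_balances=0
After txn 3: dr=348 cr=308 sum_balances=40
After txn 4: dr=423 cr=423 sum_balances=40
After txn 5: dr=76 cr=76 sum_balances=40
After txn 6: dr=157 cr=157 sum_balances=40
After txn 7: dr=293 cr=293 sum_balances=40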